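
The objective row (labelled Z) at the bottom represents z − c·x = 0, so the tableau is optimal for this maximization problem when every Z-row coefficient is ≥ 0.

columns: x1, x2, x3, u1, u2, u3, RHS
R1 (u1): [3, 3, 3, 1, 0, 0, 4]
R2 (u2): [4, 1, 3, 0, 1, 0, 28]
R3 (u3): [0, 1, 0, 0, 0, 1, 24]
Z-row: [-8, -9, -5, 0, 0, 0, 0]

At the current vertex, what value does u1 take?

4

u1 is basic (row 1); its value is the RHS of that row, 4.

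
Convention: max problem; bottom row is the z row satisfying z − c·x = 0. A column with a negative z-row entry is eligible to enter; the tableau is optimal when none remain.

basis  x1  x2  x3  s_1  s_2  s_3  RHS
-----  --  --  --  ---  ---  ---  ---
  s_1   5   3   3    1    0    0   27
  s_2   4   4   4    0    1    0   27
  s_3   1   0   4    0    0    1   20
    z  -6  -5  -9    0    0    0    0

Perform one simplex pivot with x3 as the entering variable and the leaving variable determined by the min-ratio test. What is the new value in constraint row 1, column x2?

3

Ratio test on column x3 — row 1: 27/3 = 9; row 2: 27/4 = 27/4; row 3: 20/4 = 5. Minimum is 5 at row 3 (s_3 leaves); pivot element 4.
Divide row 3 by 4; eliminate column x3 from the other rows.
Row 1 update in column x2: 3 − 3·0 = 3.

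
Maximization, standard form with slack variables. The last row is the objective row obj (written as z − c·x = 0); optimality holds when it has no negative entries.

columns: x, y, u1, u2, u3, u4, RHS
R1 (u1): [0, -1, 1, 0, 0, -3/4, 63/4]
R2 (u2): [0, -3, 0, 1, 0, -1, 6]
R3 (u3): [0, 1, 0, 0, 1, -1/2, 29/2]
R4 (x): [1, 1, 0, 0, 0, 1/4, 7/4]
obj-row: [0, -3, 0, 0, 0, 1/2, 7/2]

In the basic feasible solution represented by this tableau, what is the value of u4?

u4 is not in the basis, so in the current basic feasible solution u4 = 0.

0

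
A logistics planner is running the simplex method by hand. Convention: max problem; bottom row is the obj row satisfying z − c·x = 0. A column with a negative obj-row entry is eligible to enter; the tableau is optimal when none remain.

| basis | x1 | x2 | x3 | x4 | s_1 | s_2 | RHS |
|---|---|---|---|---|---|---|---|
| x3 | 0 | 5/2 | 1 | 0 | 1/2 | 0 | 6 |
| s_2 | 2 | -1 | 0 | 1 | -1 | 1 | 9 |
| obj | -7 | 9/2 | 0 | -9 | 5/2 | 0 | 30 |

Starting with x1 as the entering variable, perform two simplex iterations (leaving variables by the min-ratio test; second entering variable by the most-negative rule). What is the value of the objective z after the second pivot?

111

Ratio test on column x1 — row 1: entry 0 ≤ 0; row 2: 9/2 = 9/2. Minimum is 9/2 at row 2 (s_2 leaves); pivot element 2.
Pivot on row 2; the obj-row RHS becomes 30 − (-7)·(9/2) = 123/2.
Next entering variable (most negative obj-row entry -11/2): x4.
Ratio test on column x4 — row 1: entry 0 ≤ 0; row 2: (9/2)/(1/2) = 9. Minimum is 9 at row 2 (x1 leaves); pivot element 1/2.
After the second pivot the obj-row RHS is 123/2 − (-11/2)·9 = 111.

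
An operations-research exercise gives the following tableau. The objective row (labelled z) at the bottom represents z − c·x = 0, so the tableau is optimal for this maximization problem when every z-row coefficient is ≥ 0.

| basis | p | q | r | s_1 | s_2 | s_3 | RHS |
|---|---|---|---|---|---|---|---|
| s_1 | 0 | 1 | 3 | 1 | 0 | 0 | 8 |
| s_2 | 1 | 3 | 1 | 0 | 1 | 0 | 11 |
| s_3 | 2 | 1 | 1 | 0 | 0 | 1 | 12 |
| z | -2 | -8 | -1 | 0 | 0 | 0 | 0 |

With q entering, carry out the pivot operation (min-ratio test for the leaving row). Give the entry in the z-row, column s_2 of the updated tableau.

Ratio test on column q — row 1: 8/1 = 8; row 2: 11/3 = 11/3; row 3: 12/1 = 12. Minimum is 11/3 at row 2 (s_2 leaves); pivot element 3.
Divide row 2 by 3; eliminate column q from the other rows.
z-row update in column s_2: 0 − (-8)·(1/3) = 8/3.

8/3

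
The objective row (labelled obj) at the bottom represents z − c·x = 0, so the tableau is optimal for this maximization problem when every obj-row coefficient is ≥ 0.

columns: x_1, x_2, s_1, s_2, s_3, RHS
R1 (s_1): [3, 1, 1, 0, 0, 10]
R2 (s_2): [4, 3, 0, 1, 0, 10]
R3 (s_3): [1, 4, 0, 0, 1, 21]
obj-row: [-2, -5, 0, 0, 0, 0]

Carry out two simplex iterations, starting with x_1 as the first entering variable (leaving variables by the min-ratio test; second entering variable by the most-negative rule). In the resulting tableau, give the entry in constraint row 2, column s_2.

1/3

Ratio test on column x_1 — row 1: 10/3 = 10/3; row 2: 10/4 = 5/2; row 3: 21/1 = 21. Minimum is 5/2 at row 2 (s_2 leaves); pivot element 4.
Divide row 2 by 4; eliminate column x_1 from the other rows.
Second iteration: most negative obj-row entry is -7/2 in column x_2, so x_2 enters.
Ratio test on column x_2 — row 1: entry -5/4 ≤ 0; row 2: (5/2)/(3/4) = 10/3; row 3: (37/2)/(13/4) = 74/13. Minimum is 10/3 at row 2 (x_1 leaves); pivot element 3/4.
Divide row 2 by 3/4; eliminate column x_2 from the other rows.
After both pivots, the entry at constraint row 2, column s_2 is 1/3.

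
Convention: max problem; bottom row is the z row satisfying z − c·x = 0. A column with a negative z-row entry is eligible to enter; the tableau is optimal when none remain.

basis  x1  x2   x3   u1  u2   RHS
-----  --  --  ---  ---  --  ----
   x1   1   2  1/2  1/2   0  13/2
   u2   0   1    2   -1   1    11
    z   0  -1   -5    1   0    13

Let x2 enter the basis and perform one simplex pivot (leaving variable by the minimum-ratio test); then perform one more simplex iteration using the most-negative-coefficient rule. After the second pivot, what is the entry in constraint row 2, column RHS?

Ratio test on column x2 — row 1: (13/2)/2 = 13/4; row 2: 11/1 = 11. Minimum is 13/4 at row 1 (x1 leaves); pivot element 2.
Divide row 1 by 2; eliminate column x2 from the other rows.
Second iteration: most negative z-row entry is -19/4 in column x3, so x3 enters.
Ratio test on column x3 — row 1: (13/4)/(1/4) = 13; row 2: (31/4)/(7/4) = 31/7. Minimum is 31/7 at row 2 (u2 leaves); pivot element 7/4.
Divide row 2 by 7/4; eliminate column x3 from the other rows.
After both pivots, the entry at constraint row 2, column RHS is 31/7.

31/7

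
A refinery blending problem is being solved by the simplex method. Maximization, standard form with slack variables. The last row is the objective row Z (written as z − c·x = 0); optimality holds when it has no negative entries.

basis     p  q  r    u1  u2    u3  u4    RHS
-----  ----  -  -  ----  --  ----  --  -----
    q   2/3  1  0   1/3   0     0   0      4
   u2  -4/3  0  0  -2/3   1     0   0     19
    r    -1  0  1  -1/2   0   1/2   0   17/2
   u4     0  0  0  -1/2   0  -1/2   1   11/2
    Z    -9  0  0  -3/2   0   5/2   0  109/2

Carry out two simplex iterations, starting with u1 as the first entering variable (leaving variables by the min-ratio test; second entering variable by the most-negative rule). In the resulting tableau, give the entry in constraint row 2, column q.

2

Ratio test on column u1 — row 1: 4/(1/3) = 12; row 2: entry -2/3 ≤ 0; row 3: entry -1/2 ≤ 0; row 4: entry -1/2 ≤ 0. Minimum is 12 at row 1 (q leaves); pivot element 1/3.
Divide row 1 by 1/3; eliminate column u1 from the other rows.
Second iteration: most negative Z-row entry is -6 in column p, so p enters.
Ratio test on column p — row 1: 12/2 = 6; row 2: entry 0 ≤ 0; row 3: entry 0 ≤ 0; row 4: (23/2)/1 = 23/2. Minimum is 6 at row 1 (u1 leaves); pivot element 2.
Divide row 1 by 2; eliminate column p from the other rows.
After both pivots, the entry at constraint row 2, column q is 2.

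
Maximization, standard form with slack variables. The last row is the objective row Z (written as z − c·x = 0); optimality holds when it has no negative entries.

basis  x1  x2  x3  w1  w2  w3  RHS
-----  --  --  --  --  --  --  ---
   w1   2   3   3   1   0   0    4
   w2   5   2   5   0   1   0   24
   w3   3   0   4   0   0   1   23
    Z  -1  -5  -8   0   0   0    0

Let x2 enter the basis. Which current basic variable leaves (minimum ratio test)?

w1

Column x2 entries and ratios — w1: 4/3 = 4/3; w2: 24/2 = 12; w3: 0 ≤ 0, skip.
Smallest ratio is 4/3 in the row of w1, so w1 leaves.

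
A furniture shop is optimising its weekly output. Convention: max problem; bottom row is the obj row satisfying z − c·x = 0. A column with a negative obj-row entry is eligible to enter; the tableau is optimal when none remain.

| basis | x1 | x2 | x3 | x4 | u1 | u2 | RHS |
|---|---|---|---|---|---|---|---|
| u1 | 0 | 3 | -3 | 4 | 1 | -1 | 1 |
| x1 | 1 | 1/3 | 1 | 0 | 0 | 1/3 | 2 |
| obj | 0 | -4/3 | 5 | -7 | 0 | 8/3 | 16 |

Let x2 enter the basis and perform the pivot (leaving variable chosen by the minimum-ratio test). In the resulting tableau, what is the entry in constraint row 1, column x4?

4/3

Ratio test on column x2 — row 1: 1/3 = 1/3; row 2: 2/(1/3) = 6. Minimum is 1/3 at row 1 (u1 leaves); pivot element 3.
Divide row 1 by 3; eliminate column x2 from the other rows.
In the new row 1, the x4 entry is the old entry divided by the pivot: 4/3 = 4/3.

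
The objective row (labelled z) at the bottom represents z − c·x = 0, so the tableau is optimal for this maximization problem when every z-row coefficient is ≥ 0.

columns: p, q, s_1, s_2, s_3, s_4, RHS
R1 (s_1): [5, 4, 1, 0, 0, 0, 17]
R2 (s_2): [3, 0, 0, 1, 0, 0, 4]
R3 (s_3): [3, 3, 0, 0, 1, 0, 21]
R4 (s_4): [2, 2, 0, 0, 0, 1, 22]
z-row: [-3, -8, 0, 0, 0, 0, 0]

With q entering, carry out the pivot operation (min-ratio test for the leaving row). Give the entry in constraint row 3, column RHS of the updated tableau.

Ratio test on column q — row 1: 17/4 = 17/4; row 2: entry 0 ≤ 0; row 3: 21/3 = 7; row 4: 22/2 = 11. Minimum is 17/4 at row 1 (s_1 leaves); pivot element 4.
Divide row 1 by 4; eliminate column q from the other rows.
Row 3 update in column RHS: 21 − 3·(17/4) = 33/4.

33/4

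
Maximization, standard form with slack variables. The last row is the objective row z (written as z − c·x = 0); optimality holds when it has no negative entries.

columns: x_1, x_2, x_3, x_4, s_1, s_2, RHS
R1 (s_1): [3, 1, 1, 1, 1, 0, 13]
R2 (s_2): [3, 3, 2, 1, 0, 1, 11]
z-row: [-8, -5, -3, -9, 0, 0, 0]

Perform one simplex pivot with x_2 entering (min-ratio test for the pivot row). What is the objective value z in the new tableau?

Ratio test on column x_2 — row 1: 13/1 = 13; row 2: 11/3 = 11/3. Minimum is 11/3 at row 2 (s_2 leaves); pivot element 3.
Pivot on row 2; the z-row RHS becomes 0 − (-5)·(11/3) = 55/3.

55/3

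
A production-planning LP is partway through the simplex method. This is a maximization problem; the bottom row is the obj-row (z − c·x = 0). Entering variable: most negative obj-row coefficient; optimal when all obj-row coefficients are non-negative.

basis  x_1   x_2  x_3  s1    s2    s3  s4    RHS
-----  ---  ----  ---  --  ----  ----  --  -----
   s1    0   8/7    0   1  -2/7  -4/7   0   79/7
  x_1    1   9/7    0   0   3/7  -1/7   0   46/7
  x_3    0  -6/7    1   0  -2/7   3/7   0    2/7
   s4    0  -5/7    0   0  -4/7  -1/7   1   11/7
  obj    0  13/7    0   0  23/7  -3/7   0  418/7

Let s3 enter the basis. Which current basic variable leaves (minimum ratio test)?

x_3

Column s3 entries and ratios — s1: -4/7 ≤ 0, skip; x_1: -1/7 ≤ 0, skip; x_3: (2/7)/(3/7) = 2/3; s4: -1/7 ≤ 0, skip.
Smallest ratio is 2/3 in the row of x_3, so x_3 leaves.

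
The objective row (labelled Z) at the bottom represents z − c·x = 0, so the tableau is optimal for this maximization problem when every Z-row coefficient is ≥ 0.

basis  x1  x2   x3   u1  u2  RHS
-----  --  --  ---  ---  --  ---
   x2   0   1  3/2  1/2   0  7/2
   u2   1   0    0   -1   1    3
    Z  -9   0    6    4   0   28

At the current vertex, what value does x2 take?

7/2

x2 is basic (row 1); its value is the RHS of that row, 7/2.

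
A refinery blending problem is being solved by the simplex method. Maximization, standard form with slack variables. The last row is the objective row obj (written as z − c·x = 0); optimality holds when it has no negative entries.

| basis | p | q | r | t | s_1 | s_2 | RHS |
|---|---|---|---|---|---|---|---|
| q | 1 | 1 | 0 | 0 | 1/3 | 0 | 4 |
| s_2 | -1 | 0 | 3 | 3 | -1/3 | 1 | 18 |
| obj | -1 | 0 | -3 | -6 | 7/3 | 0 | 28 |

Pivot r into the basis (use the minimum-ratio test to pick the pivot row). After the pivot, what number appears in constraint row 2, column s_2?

1/3

Ratio test on column r — row 1: entry 0 ≤ 0; row 2: 18/3 = 6. Minimum is 6 at row 2 (s_2 leaves); pivot element 3.
Divide row 2 by 3; eliminate column r from the other rows.
In the new row 2, the s_2 entry is the old entry divided by the pivot: 1/3 = 1/3.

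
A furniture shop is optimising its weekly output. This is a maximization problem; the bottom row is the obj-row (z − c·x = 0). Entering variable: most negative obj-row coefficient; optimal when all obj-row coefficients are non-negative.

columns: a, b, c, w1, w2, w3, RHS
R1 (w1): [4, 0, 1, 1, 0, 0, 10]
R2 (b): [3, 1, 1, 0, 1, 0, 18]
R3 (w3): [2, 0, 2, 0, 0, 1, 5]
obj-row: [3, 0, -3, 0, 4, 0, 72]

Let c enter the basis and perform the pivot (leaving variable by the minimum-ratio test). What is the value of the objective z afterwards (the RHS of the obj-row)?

Ratio test on column c — row 1: 10/1 = 10; row 2: 18/1 = 18; row 3: 5/2 = 5/2. Minimum is 5/2 at row 3 (w3 leaves); pivot element 2.
Pivot on row 3; the obj-row RHS becomes 72 − (-3)·(5/2) = 159/2.

159/2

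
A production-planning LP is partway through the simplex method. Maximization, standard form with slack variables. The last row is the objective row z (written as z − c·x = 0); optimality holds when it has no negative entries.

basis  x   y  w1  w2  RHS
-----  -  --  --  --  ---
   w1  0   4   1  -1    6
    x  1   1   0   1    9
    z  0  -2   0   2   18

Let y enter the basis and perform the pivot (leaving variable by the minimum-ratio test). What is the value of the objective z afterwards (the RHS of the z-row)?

Ratio test on column y — row 1: 6/4 = 3/2; row 2: 9/1 = 9. Minimum is 3/2 at row 1 (w1 leaves); pivot element 4.
Pivot on row 1; the z-row RHS becomes 18 − (-2)·(3/2) = 21.

21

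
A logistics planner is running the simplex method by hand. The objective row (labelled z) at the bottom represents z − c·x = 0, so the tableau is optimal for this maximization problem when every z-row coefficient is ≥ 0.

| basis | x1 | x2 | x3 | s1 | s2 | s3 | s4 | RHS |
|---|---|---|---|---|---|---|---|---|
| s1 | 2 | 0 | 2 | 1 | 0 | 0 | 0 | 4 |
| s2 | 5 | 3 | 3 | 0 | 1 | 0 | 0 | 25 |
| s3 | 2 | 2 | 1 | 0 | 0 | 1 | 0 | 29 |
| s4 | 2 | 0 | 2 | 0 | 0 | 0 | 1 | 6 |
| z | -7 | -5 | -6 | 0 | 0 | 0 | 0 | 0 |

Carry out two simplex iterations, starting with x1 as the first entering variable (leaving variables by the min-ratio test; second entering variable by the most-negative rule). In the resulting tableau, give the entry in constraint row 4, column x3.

Ratio test on column x1 — row 1: 4/2 = 2; row 2: 25/5 = 5; row 3: 29/2 = 29/2; row 4: 6/2 = 3. Minimum is 2 at row 1 (s1 leaves); pivot element 2.
Divide row 1 by 2; eliminate column x1 from the other rows.
Second iteration: most negative z-row entry is -5 in column x2, so x2 enters.
Ratio test on column x2 — row 1: entry 0 ≤ 0; row 2: 15/3 = 5; row 3: 25/2 = 25/2; row 4: entry 0 ≤ 0. Minimum is 5 at row 2 (s2 leaves); pivot element 3.
Divide row 2 by 3; eliminate column x2 from the other rows.
After both pivots, the entry at constraint row 4, column x3 is 0.

0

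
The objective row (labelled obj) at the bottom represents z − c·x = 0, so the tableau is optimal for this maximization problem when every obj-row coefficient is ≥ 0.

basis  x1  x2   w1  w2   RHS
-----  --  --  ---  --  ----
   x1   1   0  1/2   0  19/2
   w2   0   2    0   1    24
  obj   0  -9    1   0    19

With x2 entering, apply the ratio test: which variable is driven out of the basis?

w2

Column x2 entries and ratios — x1: 0 ≤ 0, skip; w2: 24/2 = 12.
Smallest ratio is 12 in the row of w2, so w2 leaves.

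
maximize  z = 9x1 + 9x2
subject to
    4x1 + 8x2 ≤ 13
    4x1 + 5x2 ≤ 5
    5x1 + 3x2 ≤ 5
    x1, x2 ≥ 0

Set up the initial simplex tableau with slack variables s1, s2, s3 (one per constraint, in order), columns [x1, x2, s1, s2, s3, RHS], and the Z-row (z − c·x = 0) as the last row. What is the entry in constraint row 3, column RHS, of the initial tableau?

5

The RHS of constraint 3 is b_3 = 5.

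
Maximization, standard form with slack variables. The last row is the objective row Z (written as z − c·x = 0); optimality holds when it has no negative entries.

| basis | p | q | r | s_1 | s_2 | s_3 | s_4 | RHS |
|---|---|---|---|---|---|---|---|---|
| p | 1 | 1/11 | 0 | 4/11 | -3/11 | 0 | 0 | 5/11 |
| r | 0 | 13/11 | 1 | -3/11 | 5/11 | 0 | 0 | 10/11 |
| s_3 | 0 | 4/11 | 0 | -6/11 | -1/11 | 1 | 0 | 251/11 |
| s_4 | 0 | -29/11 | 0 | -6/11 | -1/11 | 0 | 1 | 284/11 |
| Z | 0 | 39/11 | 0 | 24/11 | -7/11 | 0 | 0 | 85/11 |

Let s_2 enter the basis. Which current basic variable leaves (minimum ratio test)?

r

Column s_2 entries and ratios — p: -3/11 ≤ 0, skip; r: (10/11)/(5/11) = 2; s_3: -1/11 ≤ 0, skip; s_4: -1/11 ≤ 0, skip.
Smallest ratio is 2 in the row of r, so r leaves.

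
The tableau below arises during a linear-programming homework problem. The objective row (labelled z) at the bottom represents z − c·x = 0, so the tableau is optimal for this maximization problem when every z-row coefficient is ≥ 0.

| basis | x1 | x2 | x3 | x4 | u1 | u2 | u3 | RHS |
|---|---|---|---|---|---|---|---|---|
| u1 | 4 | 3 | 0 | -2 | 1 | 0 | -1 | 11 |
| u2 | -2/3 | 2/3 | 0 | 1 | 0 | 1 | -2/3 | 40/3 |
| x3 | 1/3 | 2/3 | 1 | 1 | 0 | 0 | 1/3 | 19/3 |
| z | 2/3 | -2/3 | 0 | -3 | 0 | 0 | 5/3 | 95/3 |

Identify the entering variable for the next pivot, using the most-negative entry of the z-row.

x4

Negative z-row entries: x2: -2/3, x4: -3.
The most negative is -3 in column x4, so x4 enters.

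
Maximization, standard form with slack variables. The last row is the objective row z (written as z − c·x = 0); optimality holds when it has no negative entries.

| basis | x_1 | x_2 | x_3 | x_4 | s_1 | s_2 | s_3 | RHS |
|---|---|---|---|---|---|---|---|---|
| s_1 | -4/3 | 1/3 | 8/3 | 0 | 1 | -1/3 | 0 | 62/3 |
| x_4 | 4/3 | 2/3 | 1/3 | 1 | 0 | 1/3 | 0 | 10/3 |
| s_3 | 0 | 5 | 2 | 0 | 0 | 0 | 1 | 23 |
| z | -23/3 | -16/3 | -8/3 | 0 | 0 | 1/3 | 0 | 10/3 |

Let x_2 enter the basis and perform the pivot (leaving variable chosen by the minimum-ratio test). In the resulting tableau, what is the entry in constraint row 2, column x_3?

1/15

Ratio test on column x_2 — row 1: (62/3)/(1/3) = 62; row 2: (10/3)/(2/3) = 5; row 3: 23/5 = 23/5. Minimum is 23/5 at row 3 (s_3 leaves); pivot element 5.
Divide row 3 by 5; eliminate column x_2 from the other rows.
Row 2 update in column x_3: 1/3 − (2/3)·(2/5) = 1/15.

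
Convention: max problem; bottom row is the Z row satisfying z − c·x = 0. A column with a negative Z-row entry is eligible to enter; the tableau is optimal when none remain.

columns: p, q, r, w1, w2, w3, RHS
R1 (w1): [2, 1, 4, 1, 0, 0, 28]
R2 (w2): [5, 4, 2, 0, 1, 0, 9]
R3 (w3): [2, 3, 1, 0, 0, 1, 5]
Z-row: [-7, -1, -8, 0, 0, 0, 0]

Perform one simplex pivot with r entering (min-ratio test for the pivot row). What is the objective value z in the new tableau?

36

Ratio test on column r — row 1: 28/4 = 7; row 2: 9/2 = 9/2; row 3: 5/1 = 5. Minimum is 9/2 at row 2 (w2 leaves); pivot element 2.
Pivot on row 2; the Z-row RHS becomes 0 − (-8)·(9/2) = 36.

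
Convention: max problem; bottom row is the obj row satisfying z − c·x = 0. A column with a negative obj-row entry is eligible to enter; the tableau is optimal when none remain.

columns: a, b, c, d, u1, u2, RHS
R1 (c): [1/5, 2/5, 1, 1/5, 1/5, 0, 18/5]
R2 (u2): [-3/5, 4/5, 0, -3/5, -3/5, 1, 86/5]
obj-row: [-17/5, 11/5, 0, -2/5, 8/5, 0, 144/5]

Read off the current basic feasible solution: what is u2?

u2 is basic (row 2); its value is the RHS of that row, 86/5.

86/5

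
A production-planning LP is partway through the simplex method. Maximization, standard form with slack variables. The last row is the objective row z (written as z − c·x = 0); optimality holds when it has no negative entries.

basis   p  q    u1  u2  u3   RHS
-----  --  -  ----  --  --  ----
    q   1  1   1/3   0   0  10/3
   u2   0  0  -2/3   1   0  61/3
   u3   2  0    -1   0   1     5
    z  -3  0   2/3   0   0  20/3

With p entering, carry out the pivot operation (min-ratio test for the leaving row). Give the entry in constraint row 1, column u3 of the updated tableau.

-1/2

Ratio test on column p — row 1: (10/3)/1 = 10/3; row 2: entry 0 ≤ 0; row 3: 5/2 = 5/2. Minimum is 5/2 at row 3 (u3 leaves); pivot element 2.
Divide row 3 by 2; eliminate column p from the other rows.
Row 1 update in column u3: 0 − 1·(1/2) = -1/2.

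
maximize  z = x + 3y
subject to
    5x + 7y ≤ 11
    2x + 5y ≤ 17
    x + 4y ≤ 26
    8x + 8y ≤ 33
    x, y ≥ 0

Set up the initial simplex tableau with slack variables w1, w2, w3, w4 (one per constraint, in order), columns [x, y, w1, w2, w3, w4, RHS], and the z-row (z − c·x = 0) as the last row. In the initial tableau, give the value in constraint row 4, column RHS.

33

The RHS of constraint 4 is b_4 = 33.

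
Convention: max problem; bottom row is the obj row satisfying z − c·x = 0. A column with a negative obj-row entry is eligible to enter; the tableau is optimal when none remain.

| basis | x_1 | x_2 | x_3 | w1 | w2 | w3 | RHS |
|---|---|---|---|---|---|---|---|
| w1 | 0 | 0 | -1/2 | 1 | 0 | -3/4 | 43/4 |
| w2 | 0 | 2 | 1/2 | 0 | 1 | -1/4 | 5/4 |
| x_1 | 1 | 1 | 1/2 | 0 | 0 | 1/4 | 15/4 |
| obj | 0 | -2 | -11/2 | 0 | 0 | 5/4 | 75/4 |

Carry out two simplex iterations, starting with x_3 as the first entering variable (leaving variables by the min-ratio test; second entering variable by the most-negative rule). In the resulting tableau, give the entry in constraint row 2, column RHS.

5

Ratio test on column x_3 — row 1: entry -1/2 ≤ 0; row 2: (5/4)/(1/2) = 5/2; row 3: (15/4)/(1/2) = 15/2. Minimum is 5/2 at row 2 (w2 leaves); pivot element 1/2.
Divide row 2 by 1/2; eliminate column x_3 from the other rows.
Second iteration: most negative obj-row entry is -3/2 in column w3, so w3 enters.
Ratio test on column w3 — row 1: entry -1 ≤ 0; row 2: entry -1/2 ≤ 0; row 3: (5/2)/(1/2) = 5. Minimum is 5 at row 3 (x_1 leaves); pivot element 1/2.
Divide row 3 by 1/2; eliminate column w3 from the other rows.
After both pivots, the entry at constraint row 2, column RHS is 5.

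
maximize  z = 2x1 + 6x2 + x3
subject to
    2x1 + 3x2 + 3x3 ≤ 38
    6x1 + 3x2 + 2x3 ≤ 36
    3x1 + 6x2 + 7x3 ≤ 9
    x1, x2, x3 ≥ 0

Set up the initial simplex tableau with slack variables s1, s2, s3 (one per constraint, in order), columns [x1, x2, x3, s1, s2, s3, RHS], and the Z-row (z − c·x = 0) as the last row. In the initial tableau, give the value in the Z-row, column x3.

-1

The Z-row carries the negated objective coefficients: the x3 entry is -1.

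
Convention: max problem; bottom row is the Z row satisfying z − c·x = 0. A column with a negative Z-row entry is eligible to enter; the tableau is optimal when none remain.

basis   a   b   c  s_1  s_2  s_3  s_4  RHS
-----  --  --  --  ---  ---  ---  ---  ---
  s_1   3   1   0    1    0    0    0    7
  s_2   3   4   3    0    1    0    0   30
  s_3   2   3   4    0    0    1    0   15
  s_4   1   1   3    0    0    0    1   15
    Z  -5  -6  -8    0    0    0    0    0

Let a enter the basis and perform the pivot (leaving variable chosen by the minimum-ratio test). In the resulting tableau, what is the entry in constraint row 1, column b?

1/3

Ratio test on column a — row 1: 7/3 = 7/3; row 2: 30/3 = 10; row 3: 15/2 = 15/2; row 4: 15/1 = 15. Minimum is 7/3 at row 1 (s_1 leaves); pivot element 3.
Divide row 1 by 3; eliminate column a from the other rows.
In the new row 1, the b entry is the old entry divided by the pivot: 1/3 = 1/3.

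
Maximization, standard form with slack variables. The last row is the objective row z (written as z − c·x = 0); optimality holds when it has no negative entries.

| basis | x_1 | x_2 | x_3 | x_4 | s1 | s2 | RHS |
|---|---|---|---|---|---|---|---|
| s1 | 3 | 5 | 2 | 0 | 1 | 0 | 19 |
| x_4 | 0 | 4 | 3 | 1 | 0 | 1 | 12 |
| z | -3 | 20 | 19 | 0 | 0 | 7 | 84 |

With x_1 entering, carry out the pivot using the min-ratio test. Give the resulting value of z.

103

Ratio test on column x_1 — row 1: 19/3 = 19/3; row 2: entry 0 ≤ 0. Minimum is 19/3 at row 1 (s1 leaves); pivot element 3.
Pivot on row 1; the z-row RHS becomes 84 − (-3)·(19/3) = 103.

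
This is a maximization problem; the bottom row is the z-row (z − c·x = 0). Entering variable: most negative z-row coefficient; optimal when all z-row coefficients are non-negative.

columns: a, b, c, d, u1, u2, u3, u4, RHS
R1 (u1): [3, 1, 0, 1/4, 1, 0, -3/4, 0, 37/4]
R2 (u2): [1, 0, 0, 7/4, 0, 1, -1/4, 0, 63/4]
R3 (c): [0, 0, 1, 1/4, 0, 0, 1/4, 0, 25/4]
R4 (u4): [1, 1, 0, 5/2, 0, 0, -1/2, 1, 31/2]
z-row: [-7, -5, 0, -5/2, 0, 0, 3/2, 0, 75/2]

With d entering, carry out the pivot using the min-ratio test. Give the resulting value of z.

53

Ratio test on column d — row 1: (37/4)/(1/4) = 37; row 2: (63/4)/(7/4) = 9; row 3: (25/4)/(1/4) = 25; row 4: (31/2)/(5/2) = 31/5. Minimum is 31/5 at row 4 (u4 leaves); pivot element 5/2.
Pivot on row 4; the z-row RHS becomes 75/2 − (-5/2)·(31/5) = 53.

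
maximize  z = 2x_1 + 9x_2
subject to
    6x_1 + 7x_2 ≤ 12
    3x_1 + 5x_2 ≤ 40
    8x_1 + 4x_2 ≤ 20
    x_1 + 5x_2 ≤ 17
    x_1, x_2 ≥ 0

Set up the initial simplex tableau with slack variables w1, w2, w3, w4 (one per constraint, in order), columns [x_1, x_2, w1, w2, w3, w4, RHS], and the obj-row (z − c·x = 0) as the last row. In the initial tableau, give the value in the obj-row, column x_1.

-2

The obj-row carries the negated objective coefficients: the x_1 entry is -2.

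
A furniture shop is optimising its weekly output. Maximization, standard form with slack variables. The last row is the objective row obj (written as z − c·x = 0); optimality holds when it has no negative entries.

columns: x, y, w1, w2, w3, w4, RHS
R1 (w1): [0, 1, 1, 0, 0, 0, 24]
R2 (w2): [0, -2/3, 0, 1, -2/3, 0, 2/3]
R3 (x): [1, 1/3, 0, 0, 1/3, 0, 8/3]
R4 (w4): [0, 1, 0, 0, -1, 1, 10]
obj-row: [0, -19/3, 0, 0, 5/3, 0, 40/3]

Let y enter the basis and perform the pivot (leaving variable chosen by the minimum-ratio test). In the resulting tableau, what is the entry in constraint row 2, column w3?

Ratio test on column y — row 1: 24/1 = 24; row 2: entry -2/3 ≤ 0; row 3: (8/3)/(1/3) = 8; row 4: 10/1 = 10. Minimum is 8 at row 3 (x leaves); pivot element 1/3.
Divide row 3 by 1/3; eliminate column y from the other rows.
Row 2 update in column w3: -2/3 − (-2/3)·1 = 0.

0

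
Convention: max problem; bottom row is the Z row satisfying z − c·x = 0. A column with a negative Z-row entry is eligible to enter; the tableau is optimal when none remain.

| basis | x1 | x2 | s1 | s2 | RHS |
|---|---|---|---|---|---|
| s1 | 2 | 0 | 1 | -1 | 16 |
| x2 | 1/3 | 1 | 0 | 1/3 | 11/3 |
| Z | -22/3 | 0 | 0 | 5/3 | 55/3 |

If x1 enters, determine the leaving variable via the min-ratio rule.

Column x1 entries and ratios — s1: 16/2 = 8; x2: (11/3)/(1/3) = 11.
Smallest ratio is 8 in the row of s1, so s1 leaves.

s1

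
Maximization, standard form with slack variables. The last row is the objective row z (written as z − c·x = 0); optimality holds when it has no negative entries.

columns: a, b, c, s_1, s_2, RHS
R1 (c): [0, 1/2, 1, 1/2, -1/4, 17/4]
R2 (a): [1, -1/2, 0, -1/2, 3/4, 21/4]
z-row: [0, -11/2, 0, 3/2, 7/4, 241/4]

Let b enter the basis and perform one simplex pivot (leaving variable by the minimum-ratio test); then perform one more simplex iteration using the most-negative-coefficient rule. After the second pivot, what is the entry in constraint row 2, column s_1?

Ratio test on column b — row 1: (17/4)/(1/2) = 17/2; row 2: entry -1/2 ≤ 0. Minimum is 17/2 at row 1 (c leaves); pivot element 1/2.
Divide row 1 by 1/2; eliminate column b from the other rows.
Second iteration: most negative z-row entry is -1 in column s_2, so s_2 enters.
Ratio test on column s_2 — row 1: entry -1/2 ≤ 0; row 2: (19/2)/(1/2) = 19. Minimum is 19 at row 2 (a leaves); pivot element 1/2.
Divide row 2 by 1/2; eliminate column s_2 from the other rows.
After both pivots, the entry at constraint row 2, column s_1 is 0.

0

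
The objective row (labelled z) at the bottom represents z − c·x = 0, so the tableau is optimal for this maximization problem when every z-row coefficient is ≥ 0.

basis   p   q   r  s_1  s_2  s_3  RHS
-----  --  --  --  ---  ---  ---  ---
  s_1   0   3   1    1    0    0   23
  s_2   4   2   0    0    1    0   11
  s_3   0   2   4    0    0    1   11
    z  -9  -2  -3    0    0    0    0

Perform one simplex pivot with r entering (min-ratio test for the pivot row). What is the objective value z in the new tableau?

33/4

Ratio test on column r — row 1: 23/1 = 23; row 2: entry 0 ≤ 0; row 3: 11/4 = 11/4. Minimum is 11/4 at row 3 (s_3 leaves); pivot element 4.
Pivot on row 3; the z-row RHS becomes 0 − (-3)·(11/4) = 33/4.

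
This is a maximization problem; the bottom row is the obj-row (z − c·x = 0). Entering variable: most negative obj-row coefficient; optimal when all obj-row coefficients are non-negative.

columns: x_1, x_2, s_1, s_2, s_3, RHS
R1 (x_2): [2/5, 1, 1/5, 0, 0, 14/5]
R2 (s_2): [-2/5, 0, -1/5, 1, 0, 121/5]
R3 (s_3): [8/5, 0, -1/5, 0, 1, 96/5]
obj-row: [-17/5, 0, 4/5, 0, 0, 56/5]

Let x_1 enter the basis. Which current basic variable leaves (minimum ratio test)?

x_2

Column x_1 entries and ratios — x_2: (14/5)/(2/5) = 7; s_2: -2/5 ≤ 0, skip; s_3: (96/5)/(8/5) = 12.
Smallest ratio is 7 in the row of x_2, so x_2 leaves.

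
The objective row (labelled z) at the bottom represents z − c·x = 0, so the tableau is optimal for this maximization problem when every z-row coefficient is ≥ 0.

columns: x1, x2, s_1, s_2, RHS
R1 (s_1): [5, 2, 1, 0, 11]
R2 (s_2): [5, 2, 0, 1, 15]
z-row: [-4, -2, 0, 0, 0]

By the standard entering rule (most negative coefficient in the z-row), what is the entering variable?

x1

Negative z-row entries: x1: -4, x2: -2.
The most negative is -4 in column x1, so x1 enters.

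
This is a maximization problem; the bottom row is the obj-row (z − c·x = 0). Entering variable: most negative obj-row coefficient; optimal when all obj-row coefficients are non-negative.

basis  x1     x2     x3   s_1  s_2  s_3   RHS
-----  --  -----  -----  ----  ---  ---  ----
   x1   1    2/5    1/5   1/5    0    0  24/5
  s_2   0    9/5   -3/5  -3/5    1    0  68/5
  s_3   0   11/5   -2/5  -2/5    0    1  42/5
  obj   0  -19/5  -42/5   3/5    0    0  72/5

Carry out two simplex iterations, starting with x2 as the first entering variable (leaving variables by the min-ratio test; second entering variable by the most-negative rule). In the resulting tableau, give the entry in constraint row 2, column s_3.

-1

Ratio test on column x2 — row 1: (24/5)/(2/5) = 12; row 2: (68/5)/(9/5) = 68/9; row 3: (42/5)/(11/5) = 42/11. Minimum is 42/11 at row 3 (s_3 leaves); pivot element 11/5.
Divide row 3 by 11/5; eliminate column x2 from the other rows.
Second iteration: most negative obj-row entry is -100/11 in column x3, so x3 enters.
Ratio test on column x3 — row 1: (36/11)/(3/11) = 12; row 2: entry -3/11 ≤ 0; row 3: entry -2/11 ≤ 0. Minimum is 12 at row 1 (x1 leaves); pivot element 3/11.
Divide row 1 by 3/11; eliminate column x3 from the other rows.
After both pivots, the entry at constraint row 2, column s_3 is -1.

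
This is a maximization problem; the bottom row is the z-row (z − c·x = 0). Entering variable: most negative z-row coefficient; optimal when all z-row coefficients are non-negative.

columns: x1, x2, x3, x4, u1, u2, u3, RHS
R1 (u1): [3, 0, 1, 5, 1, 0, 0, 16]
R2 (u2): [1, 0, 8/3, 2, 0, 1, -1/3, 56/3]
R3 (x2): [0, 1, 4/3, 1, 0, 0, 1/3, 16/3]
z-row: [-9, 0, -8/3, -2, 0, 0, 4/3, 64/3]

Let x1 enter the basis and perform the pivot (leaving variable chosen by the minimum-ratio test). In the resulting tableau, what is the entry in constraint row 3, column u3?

Ratio test on column x1 — row 1: 16/3 = 16/3; row 2: (56/3)/1 = 56/3; row 3: entry 0 ≤ 0. Minimum is 16/3 at row 1 (u1 leaves); pivot element 3.
Divide row 1 by 3; eliminate column x1 from the other rows.
Row 3 update in column u3: 1/3 − 0·0 = 1/3.

1/3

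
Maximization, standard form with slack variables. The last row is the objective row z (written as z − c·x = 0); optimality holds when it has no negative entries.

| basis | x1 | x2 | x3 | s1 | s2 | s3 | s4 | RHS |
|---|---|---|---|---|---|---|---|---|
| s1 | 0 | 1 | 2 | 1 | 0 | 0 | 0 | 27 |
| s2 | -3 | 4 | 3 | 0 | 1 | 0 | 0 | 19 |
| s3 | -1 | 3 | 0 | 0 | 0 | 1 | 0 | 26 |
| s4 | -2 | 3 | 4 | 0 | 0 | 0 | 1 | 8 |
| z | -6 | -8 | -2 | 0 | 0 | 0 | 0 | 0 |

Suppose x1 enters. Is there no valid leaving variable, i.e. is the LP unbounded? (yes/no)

yes

Every constraint-row entry in column x1 is ≤ 0, so increasing x1 is unbounded.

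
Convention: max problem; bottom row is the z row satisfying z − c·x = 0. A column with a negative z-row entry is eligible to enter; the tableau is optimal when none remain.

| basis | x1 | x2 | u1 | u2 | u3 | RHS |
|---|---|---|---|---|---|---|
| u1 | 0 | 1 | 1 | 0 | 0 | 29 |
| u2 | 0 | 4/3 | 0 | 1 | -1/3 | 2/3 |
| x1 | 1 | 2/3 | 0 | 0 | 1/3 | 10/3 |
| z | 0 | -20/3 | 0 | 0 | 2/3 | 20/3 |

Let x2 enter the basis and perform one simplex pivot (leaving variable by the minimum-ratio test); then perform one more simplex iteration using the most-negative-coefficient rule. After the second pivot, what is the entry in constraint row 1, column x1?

Ratio test on column x2 — row 1: 29/1 = 29; row 2: (2/3)/(4/3) = 1/2; row 3: (10/3)/(2/3) = 5. Minimum is 1/2 at row 2 (u2 leaves); pivot element 4/3.
Divide row 2 by 4/3; eliminate column x2 from the other rows.
Second iteration: most negative z-row entry is -1 in column u3, so u3 enters.
Ratio test on column u3 — row 1: (57/2)/(1/4) = 114; row 2: entry -1/4 ≤ 0; row 3: 3/(1/2) = 6. Minimum is 6 at row 3 (x1 leaves); pivot element 1/2.
Divide row 3 by 1/2; eliminate column u3 from the other rows.
After both pivots, the entry at constraint row 1, column x1 is -1/2.

-1/2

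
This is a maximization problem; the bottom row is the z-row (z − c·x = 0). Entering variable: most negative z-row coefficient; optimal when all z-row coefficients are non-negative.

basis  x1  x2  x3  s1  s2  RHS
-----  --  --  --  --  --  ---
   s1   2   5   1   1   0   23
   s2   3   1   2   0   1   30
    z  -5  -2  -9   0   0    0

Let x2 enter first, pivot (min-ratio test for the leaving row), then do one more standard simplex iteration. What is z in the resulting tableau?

Ratio test on column x2 — row 1: 23/5 = 23/5; row 2: 30/1 = 30. Minimum is 23/5 at row 1 (s1 leaves); pivot element 5.
Pivot on row 1; the z-row RHS becomes 0 − (-2)·(23/5) = 46/5.
Next entering variable (most negative z-row entry -43/5): x3.
Ratio test on column x3 — row 1: (23/5)/(1/5) = 23; row 2: (127/5)/(9/5) = 127/9. Minimum is 127/9 at row 2 (s2 leaves); pivot element 9/5.
After the second pivot the z-row RHS is 46/5 − (-43/5)·(127/9) = 1175/9.

1175/9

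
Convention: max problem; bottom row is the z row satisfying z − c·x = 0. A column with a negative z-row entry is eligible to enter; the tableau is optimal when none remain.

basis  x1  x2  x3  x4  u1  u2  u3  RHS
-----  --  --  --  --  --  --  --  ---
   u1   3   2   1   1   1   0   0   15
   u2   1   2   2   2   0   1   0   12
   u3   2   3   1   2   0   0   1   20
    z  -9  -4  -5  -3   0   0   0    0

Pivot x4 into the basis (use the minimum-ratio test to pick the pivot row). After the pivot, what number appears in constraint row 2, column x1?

Ratio test on column x4 — row 1: 15/1 = 15; row 2: 12/2 = 6; row 3: 20/2 = 10. Minimum is 6 at row 2 (u2 leaves); pivot element 2.
Divide row 2 by 2; eliminate column x4 from the other rows.
In the new row 2, the x1 entry is the old entry divided by the pivot: 1/2 = 1/2.

1/2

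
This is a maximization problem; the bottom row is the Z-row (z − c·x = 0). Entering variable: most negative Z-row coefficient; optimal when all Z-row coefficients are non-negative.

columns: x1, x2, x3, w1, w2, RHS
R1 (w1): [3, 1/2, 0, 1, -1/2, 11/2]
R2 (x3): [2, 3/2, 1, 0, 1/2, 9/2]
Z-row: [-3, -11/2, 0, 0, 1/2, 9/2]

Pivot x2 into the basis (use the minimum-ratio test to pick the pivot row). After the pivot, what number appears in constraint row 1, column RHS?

4

Ratio test on column x2 — row 1: (11/2)/(1/2) = 11; row 2: (9/2)/(3/2) = 3. Minimum is 3 at row 2 (x3 leaves); pivot element 3/2.
Divide row 2 by 3/2; eliminate column x2 from the other rows.
Row 1 update in column RHS: 11/2 − (1/2)·3 = 4.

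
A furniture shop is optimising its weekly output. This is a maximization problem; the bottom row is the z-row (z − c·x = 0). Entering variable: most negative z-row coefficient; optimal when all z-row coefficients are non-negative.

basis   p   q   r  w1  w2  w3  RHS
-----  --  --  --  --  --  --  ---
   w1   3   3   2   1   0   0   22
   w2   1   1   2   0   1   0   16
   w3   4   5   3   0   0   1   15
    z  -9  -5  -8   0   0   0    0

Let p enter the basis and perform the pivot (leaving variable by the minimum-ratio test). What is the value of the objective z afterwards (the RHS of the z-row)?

135/4

Ratio test on column p — row 1: 22/3 = 22/3; row 2: 16/1 = 16; row 3: 15/4 = 15/4. Minimum is 15/4 at row 3 (w3 leaves); pivot element 4.
Pivot on row 3; the z-row RHS becomes 0 − (-9)·(15/4) = 135/4.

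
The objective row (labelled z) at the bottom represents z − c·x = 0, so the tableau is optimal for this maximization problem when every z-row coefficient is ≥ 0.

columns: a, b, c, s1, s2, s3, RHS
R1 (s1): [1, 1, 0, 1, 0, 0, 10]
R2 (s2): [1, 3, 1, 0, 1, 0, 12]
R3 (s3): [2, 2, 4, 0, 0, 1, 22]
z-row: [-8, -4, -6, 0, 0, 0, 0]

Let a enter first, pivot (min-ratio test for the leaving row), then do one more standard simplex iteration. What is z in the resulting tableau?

Ratio test on column a — row 1: 10/1 = 10; row 2: 12/1 = 12; row 3: 22/2 = 11. Minimum is 10 at row 1 (s1 leaves); pivot element 1.
Pivot on row 1; the z-row RHS becomes 0 − (-8)·10 = 80.
Next entering variable (most negative z-row entry -6): c.
Ratio test on column c — row 1: entry 0 ≤ 0; row 2: 2/1 = 2; row 3: 2/4 = 1/2. Minimum is 1/2 at row 3 (s3 leaves); pivot element 4.
After the second pivot the z-row RHS is 80 − (-6)·(1/2) = 83.

83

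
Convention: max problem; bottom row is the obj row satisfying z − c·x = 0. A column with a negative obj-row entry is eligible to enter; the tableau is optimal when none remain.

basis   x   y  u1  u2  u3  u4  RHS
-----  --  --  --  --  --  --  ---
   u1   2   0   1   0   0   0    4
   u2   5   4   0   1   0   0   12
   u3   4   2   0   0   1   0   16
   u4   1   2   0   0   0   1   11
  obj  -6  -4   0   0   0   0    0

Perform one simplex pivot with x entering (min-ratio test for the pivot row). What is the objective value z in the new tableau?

Ratio test on column x — row 1: 4/2 = 2; row 2: 12/5 = 12/5; row 3: 16/4 = 4; row 4: 11/1 = 11. Minimum is 2 at row 1 (u1 leaves); pivot element 2.
Pivot on row 1; the obj-row RHS becomes 0 − (-6)·2 = 12.

12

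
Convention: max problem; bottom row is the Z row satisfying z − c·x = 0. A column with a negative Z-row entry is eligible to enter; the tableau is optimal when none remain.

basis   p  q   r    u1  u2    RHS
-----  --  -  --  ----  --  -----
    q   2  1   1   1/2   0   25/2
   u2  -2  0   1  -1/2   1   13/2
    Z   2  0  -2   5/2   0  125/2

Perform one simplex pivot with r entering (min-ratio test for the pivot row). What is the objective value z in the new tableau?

151/2

Ratio test on column r — row 1: (25/2)/1 = 25/2; row 2: (13/2)/1 = 13/2. Minimum is 13/2 at row 2 (u2 leaves); pivot element 1.
Pivot on row 2; the Z-row RHS becomes 125/2 − (-2)·(13/2) = 151/2.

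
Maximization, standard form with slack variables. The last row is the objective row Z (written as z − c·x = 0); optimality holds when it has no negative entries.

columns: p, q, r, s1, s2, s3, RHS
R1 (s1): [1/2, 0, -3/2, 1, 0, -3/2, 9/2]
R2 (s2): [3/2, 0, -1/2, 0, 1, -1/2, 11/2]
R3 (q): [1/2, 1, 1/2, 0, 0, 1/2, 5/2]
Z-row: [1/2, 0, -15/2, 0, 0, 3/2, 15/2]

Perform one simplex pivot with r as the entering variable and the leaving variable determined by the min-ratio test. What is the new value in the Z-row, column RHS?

Ratio test on column r — row 1: entry -3/2 ≤ 0; row 2: entry -1/2 ≤ 0; row 3: (5/2)/(1/2) = 5. Minimum is 5 at row 3 (q leaves); pivot element 1/2.
Divide row 3 by 1/2; eliminate column r from the other rows.
Z-row update in column RHS: 15/2 − (-15/2)·5 = 45.

45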